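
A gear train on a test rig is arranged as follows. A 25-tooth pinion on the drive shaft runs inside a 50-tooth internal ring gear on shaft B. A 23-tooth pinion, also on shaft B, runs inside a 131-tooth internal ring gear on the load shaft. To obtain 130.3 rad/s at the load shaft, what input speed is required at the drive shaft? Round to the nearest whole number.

1484 rad/s

Overall ratio R = 2 × 5.6957 = 11.391.
Required input speed = output speed × R = 130.3 × 11.391 = 1484.3 rad/s.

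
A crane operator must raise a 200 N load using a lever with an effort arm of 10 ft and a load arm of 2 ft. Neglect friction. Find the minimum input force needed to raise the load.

Lever MA = effort arm / load arm = 10/2 = 5.
Effort = load / MA = 200 / 5 = 40 N.

40 N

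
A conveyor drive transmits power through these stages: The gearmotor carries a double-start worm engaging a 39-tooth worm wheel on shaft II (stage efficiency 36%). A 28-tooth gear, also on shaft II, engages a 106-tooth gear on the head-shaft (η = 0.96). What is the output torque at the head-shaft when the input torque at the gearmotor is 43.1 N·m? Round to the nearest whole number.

1100 N·m

After the worm (39/2): 43.1 × 19.5 × 0.36 = 302.56 N·m
After the gear mesh (106/28): 302.56 × 3.7857 × 0.96 = 1099.6 N·m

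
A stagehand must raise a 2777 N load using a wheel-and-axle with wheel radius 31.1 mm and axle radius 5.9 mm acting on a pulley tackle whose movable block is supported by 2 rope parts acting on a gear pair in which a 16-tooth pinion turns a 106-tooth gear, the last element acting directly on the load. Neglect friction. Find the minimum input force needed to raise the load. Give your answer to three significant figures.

Wheel-and-axle MA = R/r = 31.1/5.9 = 5.2712.
Block-and-tackle MA = number of supporting rope parts = 2.
Gear pair MA = 106/16 = 6.625.
Combined ideal MA = 5.2712 × 2 × 6.625 = 69.843.
Effort = load / MA = 2777 / 69.843 = 39.76 N.

39.8 N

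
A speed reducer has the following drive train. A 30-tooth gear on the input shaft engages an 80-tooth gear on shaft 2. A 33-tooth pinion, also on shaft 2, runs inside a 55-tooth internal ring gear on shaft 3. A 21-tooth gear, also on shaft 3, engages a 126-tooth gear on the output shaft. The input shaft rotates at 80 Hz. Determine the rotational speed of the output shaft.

3 Hz

the input shaft → shaft 2 (gear mesh, 80/30): 80 ÷ 2.6667 = 30 Hz
shaft 2 → shaft 3 (internal gear, 55/33): 30 ÷ 1.6667 = 18 Hz
shaft 3 → the output shaft (gear mesh, 126/21): 18 ÷ 6 = 3 Hz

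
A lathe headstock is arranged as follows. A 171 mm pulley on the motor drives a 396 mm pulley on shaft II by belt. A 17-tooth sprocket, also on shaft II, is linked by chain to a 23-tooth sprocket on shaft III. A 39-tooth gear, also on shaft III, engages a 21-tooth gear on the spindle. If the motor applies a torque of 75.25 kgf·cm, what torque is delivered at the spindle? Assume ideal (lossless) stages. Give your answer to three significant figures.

belt 396/171 = 2.3158 → τ = 75.25·2.3158 = 174.26 kgf·cm
chain 23/17 = 1.3529 → τ = 174.26·1.3529 = 235.77 kgf·cm
gear mesh 21/39 = 0.53846 → τ = 235.77·0.53846 = 126.95 kgf·cm

127 kgf·cm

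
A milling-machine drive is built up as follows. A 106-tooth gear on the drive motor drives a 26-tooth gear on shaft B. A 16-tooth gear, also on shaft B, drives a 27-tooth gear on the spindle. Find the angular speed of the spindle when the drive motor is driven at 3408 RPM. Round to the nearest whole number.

8234 RPM

gear mesh 26/106 = 0.24528 → 3408/0.24528 = 13894 RPM
gear mesh 27/16 = 1.6875 → 13894/1.6875 = 8233.6 RPM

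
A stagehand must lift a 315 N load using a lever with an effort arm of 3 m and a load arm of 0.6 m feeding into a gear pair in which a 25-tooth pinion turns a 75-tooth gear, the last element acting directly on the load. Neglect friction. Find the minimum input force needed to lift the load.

21 N

Lever MA = effort arm / load arm = 3/0.6 = 5.
Gear pair MA = 75/25 = 3.
Combined ideal MA = 5 × 3 = 15.
Effort = load / MA = 315 / 15 = 21 N.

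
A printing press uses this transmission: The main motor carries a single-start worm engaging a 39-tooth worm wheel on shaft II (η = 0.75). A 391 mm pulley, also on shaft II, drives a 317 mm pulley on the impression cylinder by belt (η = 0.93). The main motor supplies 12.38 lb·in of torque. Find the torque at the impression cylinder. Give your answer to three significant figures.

273 lb·in

After the worm (39/1): 12.38 × 39 × 0.75 = 362.12 lb·in
After the belt (317/391): 362.12 × 0.81074 × 0.93 = 273.03 lb·in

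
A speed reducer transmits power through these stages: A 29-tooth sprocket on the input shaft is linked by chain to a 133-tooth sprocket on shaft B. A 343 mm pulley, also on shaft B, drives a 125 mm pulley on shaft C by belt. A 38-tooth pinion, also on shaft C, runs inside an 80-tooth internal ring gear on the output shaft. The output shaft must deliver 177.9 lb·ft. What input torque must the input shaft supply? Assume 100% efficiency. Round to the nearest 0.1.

50.6 lb·ft

Overall ratio R = 4.5862 × 0.36443 × 2.1053 = 3.5186.
Input torque = output torque / R = 177.9 / 3.5186 = 50.559 lb·ft.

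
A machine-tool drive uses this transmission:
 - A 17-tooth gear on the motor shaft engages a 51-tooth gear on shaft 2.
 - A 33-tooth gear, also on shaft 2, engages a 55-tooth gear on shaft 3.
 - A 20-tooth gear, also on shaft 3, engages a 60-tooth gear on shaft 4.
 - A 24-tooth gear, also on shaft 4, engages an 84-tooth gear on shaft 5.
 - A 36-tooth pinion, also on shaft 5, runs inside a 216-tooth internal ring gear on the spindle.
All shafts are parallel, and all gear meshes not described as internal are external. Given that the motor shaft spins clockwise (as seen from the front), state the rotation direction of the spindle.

clockwise

the motor shaft → shaft 2: external mesh, 1 reversal → CCW.
shaft 2 → shaft 3: external mesh, 1 reversal → CW.
shaft 3 → shaft 4: external mesh, 1 reversal → CCW.
shaft 4 → shaft 5: external mesh, 1 reversal → CW.
shaft 5 → the spindle: internal mesh, same direction → CW.
4 reversals in total — an even number — so the spindle turns the same way as the motor shaft.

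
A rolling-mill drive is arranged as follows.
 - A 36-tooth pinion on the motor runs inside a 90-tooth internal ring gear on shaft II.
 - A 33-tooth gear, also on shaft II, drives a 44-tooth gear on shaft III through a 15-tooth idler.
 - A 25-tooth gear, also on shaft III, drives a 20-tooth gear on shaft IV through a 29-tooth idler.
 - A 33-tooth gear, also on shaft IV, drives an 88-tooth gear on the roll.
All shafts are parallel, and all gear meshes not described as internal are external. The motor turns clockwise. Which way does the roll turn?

the motor → shaft II: internal mesh, same direction → CW.
shaft II → shaft III: driver → idler → driven is 2 external meshes, 2 reversals → CW.
shaft III → shaft IV: driver → idler → driven is 2 external meshes, 2 reversals → CW.
shaft IV → the roll: external mesh, 1 reversal → CCW.
5 reversals in total — an odd number — so the roll turns opposite to the motor.

anticlockwise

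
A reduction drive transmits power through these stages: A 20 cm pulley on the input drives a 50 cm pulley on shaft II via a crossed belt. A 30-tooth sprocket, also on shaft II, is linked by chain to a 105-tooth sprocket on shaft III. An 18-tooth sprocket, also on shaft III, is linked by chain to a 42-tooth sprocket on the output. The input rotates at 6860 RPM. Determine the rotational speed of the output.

336 RPM

Belt: ratio = 50/20 = 2.5, so shaft II turns at 6860 / 2.5 = 2744 RPM.
Chain: ratio = 105/30 = 3.5, so shaft III turns at 2744 / 3.5 = 784 RPM.
Chain: ratio = 42/18 = 2.3333, so the output turns at 784 / 2.3333 = 336 RPM.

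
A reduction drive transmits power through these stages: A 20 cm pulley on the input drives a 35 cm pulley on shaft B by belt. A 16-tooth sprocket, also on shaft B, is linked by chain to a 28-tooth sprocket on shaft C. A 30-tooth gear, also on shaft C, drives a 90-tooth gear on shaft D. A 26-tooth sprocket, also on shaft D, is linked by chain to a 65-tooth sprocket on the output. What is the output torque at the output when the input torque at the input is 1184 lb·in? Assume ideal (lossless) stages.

belt 35/20 = 1.75 → τ = 1184·1.75 = 2072 lb·in
chain 28/16 = 1.75 → τ = 2072·1.75 = 3626 lb·in
gear mesh 90/30 = 3 → τ = 3626·3 = 10878 lb·in
chain 65/26 = 2.5 → τ = 10878·2.5 = 27195 lb·in

27195 lb·in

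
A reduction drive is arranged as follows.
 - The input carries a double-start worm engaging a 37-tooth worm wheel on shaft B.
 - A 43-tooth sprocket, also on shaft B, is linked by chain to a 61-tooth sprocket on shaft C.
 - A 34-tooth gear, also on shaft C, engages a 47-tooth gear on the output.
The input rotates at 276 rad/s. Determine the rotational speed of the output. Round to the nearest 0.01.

the input → shaft B (worm, 37/2): 276 ÷ 18.5 = 14.919 rad/s
shaft B → shaft C (chain, 61/43): 14.919 ÷ 1.4186 = 10.517 rad/s
shaft C → the output (gear mesh, 47/34): 10.517 ÷ 1.3824 = 7.6078 rad/s

7.61 rad/s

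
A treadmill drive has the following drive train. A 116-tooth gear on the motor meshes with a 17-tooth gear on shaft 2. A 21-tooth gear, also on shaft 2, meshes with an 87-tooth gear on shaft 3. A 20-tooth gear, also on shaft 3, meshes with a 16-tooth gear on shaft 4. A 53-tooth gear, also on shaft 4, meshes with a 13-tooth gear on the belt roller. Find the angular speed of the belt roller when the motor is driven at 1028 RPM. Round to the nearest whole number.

8629 RPM

Gear mesh: ratio = 17/116 = 0.14655, so shaft 2 turns at 1028 / 0.14655 = 7014.6 RPM.
Gear mesh: ratio = 87/21 = 4.1429, so shaft 3 turns at 7014.6 / 4.1429 = 1693.2 RPM.
Gear mesh: ratio = 16/20 = 0.8, so shaft 4 turns at 1693.2 / 0.8 = 2116.5 RPM.
Gear mesh: ratio = 13/53 = 0.24528, so the belt roller turns at 2116.5 / 0.24528 = 8628.7 RPM.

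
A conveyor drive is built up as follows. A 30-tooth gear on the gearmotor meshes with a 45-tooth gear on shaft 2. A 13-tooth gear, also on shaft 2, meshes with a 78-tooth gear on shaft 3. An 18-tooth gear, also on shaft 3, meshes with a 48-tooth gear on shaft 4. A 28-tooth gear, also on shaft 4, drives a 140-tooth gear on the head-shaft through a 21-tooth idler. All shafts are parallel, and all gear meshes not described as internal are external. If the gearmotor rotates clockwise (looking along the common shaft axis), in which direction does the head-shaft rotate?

the gearmotor → shaft 2: external mesh, 1 reversal → CCW.
shaft 2 → shaft 3: external mesh, 1 reversal → CW.
shaft 3 → shaft 4: external mesh, 1 reversal → CCW.
shaft 4 → the head-shaft: driver → idler → driven is 2 external meshes, 2 reversals → CCW.
5 reversals in total — an odd number — so the head-shaft turns opposite to the gearmotor.

anticlockwise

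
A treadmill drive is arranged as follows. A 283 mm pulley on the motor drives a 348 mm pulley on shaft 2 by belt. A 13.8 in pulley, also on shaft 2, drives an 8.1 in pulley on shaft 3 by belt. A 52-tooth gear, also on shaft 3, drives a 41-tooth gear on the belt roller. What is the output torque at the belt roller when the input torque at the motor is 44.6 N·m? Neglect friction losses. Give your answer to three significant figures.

After the belt (348/283): 44.6 × 1.2297 = 54.844 N·m
After the belt (8.1/13.8): 54.844 × 0.58696 = 32.191 N·m
After the gear mesh (41/52): 32.191 × 0.78846 = 25.381 N·m

25.4 N·m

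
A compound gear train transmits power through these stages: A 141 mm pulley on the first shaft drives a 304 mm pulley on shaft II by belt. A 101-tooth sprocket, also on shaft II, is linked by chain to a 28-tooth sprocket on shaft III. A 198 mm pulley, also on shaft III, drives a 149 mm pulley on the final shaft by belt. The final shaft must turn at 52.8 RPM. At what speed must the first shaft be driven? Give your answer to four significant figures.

23.75 RPM

Overall ratio R = 2.156 × 0.27723 × 0.75253 = 0.44979.
Required input speed = output speed × R = 52.8 × 0.44979 = 23.749 RPM.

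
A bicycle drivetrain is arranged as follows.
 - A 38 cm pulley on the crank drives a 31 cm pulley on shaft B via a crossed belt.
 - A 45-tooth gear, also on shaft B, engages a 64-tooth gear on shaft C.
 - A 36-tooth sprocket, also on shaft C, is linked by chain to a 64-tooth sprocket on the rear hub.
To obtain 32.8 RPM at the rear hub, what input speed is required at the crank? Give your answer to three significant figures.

Overall ratio R = 0.81579 × 1.4222 × 1.7778 = 2.0626.
Required input speed = output speed × R = 32.8 × 2.0626 = 67.655 RPM.

67.7 RPM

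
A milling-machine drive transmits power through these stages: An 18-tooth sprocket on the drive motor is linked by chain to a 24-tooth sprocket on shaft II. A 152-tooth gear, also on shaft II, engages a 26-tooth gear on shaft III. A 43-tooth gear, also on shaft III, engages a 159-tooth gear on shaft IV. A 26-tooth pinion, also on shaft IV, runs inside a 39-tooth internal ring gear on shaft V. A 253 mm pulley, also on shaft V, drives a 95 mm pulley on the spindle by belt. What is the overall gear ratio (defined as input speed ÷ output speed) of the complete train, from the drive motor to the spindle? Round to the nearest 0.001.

Each stage contributes driven/driver: chain 24/18 = 1.3333, gear mesh 26/152 = 0.17105, gear mesh 159/43 = 3.6977, internal gear 39/26 = 1.5, belt 95/253 = 0.37549.
Overall: 1.3333 × 0.17105 × 3.6977 × 1.5 × 0.37549 = 0.475.

0.475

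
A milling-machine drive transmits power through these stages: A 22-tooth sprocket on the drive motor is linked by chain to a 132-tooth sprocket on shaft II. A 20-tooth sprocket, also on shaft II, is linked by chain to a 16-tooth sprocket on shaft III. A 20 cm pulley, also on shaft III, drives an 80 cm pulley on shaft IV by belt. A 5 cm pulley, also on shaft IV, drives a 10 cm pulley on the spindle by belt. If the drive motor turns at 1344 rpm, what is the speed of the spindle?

35 rpm

chain 132/22 = 6 → 1344/6 = 224 rpm
chain 16/20 = 0.8 → 224/0.8 = 280 rpm
belt 80/20 = 4 → 280/4 = 70 rpm
belt 10/5 = 2 → 70/2 = 35 rpm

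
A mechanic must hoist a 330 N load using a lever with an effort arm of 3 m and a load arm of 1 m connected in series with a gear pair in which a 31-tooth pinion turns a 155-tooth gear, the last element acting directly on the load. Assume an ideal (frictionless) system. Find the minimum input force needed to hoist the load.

22 N

Lever MA = effort arm / load arm = 3/1 = 3.
Gear pair MA = 155/31 = 5.
Combined ideal MA = 3 × 5 = 15.
Effort = load / MA = 330 / 15 = 22 N.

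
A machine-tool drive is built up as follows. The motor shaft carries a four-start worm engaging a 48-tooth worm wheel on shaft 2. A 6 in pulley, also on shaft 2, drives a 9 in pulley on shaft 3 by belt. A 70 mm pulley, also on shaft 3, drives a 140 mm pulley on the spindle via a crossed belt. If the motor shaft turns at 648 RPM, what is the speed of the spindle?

worm 48/4 = 12 → 648/12 = 54 RPM
belt 9/6 = 1.5 → 54/1.5 = 36 RPM
belt 140/70 = 2 → 36/2 = 18 RPM

18 RPM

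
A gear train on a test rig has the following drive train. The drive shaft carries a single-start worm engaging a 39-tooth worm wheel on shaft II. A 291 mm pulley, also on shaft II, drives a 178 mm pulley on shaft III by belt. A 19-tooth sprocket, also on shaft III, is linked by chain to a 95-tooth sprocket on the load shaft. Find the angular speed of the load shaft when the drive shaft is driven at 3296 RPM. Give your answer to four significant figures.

Worm: ratio = 39/1 = 39, so shaft II turns at 3296 / 39 = 84.513 RPM.
Belt: ratio = 178/291 = 0.61168, so shaft III turns at 84.513 / 0.61168 = 138.16 RPM.
Chain: ratio = 95/19 = 5, so the load shaft turns at 138.16 / 5 = 27.633 RPM.

27.63 RPM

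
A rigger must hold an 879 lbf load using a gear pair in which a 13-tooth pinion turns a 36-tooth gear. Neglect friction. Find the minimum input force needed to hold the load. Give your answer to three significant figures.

317 lbf

Gear pair MA = 36/13 = 2.7692.
Effort = load / MA = 879 / 2.7692 = 317.42 lbf.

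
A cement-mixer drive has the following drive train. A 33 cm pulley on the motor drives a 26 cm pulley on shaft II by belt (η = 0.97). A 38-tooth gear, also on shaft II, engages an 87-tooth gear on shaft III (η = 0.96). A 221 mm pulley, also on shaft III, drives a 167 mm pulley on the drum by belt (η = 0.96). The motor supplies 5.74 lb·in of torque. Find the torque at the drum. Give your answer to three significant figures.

6.99 lb·in

belt 26/33 = 0.78788 → τ = 5.74·0.78788·0.97 = 4.3868 lb·in
gear mesh 87/38 = 2.2895 → τ = 4.3868·2.2895·0.96 = 9.6416 lb·in
belt 167/221 = 0.75566 → τ = 9.6416·0.75566·0.96 = 6.9943 lb·in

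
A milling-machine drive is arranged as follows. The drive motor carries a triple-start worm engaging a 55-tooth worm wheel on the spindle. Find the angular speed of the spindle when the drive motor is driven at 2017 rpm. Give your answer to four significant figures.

110.0 rpm

Worm: ratio = 55/3 = 18.333, so the spindle turns at 2017 / 18.333 = 110.02 rpm.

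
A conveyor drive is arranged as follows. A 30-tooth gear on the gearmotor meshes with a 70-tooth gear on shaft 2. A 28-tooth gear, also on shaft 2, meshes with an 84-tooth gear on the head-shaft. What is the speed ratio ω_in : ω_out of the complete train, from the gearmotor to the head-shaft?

Each stage contributes driven/driver: gear mesh 70/30 = 2.3333, gear mesh 84/28 = 3.
Overall: 2.3333 × 3 = 7.

7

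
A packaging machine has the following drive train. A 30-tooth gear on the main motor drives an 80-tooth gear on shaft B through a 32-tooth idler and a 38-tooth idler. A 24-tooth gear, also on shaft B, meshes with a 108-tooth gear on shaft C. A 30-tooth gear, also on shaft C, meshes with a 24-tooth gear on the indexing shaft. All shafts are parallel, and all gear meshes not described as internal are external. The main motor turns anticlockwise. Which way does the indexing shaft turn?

the main motor → shaft B: driver → idler → idler → driven is 3 external meshes, 3 reversals → CW.
shaft B → shaft C: external mesh, 1 reversal → CCW.
shaft C → the indexing shaft: external mesh, 1 reversal → CW.
5 reversals in total — an odd number — so the indexing shaft turns opposite to the main motor.

clockwise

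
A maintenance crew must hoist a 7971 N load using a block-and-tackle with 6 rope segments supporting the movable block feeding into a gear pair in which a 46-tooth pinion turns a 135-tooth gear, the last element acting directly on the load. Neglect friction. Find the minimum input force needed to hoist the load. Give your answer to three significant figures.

Block-and-tackle MA = number of supporting rope parts = 6.
Gear pair MA = 135/46 = 2.9348.
Combined ideal MA = 6 × 2.9348 = 17.609.
Effort = load / MA = 7971 / 17.609 = 452.67 N.

453 N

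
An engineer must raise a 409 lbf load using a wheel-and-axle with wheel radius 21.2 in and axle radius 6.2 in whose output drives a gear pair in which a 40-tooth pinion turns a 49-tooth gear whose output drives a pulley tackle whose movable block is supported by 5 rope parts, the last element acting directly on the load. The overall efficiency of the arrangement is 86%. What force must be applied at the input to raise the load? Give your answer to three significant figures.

22.7 lbf

Wheel-and-axle MA = R/r = 21.2/6.2 = 3.4194.
Gear pair MA = 49/40 = 1.225.
Block-and-tackle MA = number of supporting rope parts = 5.
Combined ideal MA = 3.4194 × 1.225 × 5 = 20.944.
Actual MA = 20.944 × 0.86 = 18.011.
Effort = load / actual MA = 409 / 18.011 = 22.708 lbf.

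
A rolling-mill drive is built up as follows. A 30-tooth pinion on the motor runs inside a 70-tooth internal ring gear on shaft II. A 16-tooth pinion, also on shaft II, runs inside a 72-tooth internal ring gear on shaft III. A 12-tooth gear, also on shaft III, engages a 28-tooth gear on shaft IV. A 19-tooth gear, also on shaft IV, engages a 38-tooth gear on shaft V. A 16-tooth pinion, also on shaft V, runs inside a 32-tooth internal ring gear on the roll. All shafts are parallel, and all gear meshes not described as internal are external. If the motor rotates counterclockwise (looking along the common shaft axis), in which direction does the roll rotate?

the motor → shaft II: internal mesh, same direction → CCW.
shaft II → shaft III: internal mesh, same direction → CCW.
shaft III → shaft IV: external mesh, 1 reversal → CW.
shaft IV → shaft V: external mesh, 1 reversal → CCW.
shaft V → the roll: internal mesh, same direction → CCW.
2 reversals in total — an even number — so the roll turns the same way as the motor.

counterclockwise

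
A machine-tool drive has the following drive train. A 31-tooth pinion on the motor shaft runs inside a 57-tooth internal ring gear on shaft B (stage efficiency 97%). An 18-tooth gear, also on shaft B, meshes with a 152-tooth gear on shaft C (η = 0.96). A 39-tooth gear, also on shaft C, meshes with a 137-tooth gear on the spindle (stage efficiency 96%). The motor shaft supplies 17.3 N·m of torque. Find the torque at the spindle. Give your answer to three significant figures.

Internal gear: ratio = 57/31 = 1.8387; torque at shaft B = 17.3 × 1.8387 × 0.97 = 30.855 N·m.
Gear mesh: ratio = 152/18 = 8.4444; torque at shaft C = 30.855 × 8.4444 × 0.96 = 250.13 N·m.
Gear mesh: ratio = 137/39 = 3.5128; torque at the spindle = 250.13 × 3.5128 × 0.96 = 843.53 N·m.

844 N·m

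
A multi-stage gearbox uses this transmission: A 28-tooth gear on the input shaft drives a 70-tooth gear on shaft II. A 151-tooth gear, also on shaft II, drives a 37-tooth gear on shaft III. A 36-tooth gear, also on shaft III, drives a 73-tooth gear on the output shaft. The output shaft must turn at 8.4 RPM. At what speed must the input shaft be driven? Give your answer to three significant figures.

Overall ratio R = 2.5 × 0.24503 × 2.0278 = 1.2422.
Required input speed = output speed × R = 8.4 × 1.2422 = 10.434 RPM.

10.4 RPM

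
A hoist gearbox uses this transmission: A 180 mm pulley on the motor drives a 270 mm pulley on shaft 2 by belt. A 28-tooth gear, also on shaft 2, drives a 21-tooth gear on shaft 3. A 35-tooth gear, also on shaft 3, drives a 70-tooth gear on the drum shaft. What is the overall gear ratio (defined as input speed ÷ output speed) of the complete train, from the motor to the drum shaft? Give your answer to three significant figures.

2.25

Each stage contributes driven/driver: belt 270/180 = 1.5, gear mesh 21/28 = 0.75, gear mesh 70/35 = 2.
Overall: 1.5 × 0.75 × 2 = 2.25.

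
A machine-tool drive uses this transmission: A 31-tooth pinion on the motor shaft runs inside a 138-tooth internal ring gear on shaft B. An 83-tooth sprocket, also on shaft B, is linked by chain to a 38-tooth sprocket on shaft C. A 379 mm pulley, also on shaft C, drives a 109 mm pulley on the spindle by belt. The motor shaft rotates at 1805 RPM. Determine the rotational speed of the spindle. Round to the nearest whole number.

internal gear 138/31 = 4.4516 → 1805/4.4516 = 405.47 RPM
chain 38/83 = 0.45783 → 405.47/0.45783 = 885.63 RPM
belt 109/379 = 0.2876 → 885.63/0.2876 = 3079.4 RPM

3079 RPM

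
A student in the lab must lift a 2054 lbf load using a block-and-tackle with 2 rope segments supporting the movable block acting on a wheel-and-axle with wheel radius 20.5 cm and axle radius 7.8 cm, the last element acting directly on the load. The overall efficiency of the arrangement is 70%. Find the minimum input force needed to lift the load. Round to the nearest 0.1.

558.2 lbf

Block-and-tackle MA = number of supporting rope parts = 2.
Wheel-and-axle MA = R/r = 20.5/7.8 = 2.6282.
Combined ideal MA = 2 × 2.6282 = 5.2564.
Actual MA = 5.2564 × 0.70 = 3.6795.
Effort = load / actual MA = 2054 / 3.6795 = 558.23 lbf.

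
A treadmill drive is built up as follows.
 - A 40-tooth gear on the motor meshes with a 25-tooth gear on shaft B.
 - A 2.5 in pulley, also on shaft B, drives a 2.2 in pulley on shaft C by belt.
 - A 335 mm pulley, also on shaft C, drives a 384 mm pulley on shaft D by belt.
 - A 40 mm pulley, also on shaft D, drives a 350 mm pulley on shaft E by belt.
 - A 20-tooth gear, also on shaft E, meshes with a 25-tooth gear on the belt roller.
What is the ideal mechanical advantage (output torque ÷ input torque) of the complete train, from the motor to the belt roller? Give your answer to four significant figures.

Each stage contributes driven/driver: gear mesh 25/40 = 0.625, belt 2.2/2.5 = 0.88, belt 384/335 = 1.1463, belt 350/40 = 8.75, gear mesh 25/20 = 1.25.
Overall: 0.625 × 0.88 × 1.1463 × 8.75 × 1.25 = 6.8955.

6.896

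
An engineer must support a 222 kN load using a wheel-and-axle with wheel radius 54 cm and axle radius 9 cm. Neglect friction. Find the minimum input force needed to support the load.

Wheel-and-axle MA = R/r = 54/9 = 6.
Effort = load / MA = 222 / 6 = 37 kN.

37 kN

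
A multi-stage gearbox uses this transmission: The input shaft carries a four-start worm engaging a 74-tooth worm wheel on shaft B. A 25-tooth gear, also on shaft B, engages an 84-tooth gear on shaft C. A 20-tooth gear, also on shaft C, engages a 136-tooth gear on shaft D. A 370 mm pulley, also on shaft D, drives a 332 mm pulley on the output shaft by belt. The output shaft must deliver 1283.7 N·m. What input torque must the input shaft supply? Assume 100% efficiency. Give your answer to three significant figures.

Overall ratio R = 18.5 × 3.36 × 6.8 × 0.8973 = 379.28.
Input torque = output torque / R = 1283.7 / 379.28 = 3.3846 N·m.

3.38 N·m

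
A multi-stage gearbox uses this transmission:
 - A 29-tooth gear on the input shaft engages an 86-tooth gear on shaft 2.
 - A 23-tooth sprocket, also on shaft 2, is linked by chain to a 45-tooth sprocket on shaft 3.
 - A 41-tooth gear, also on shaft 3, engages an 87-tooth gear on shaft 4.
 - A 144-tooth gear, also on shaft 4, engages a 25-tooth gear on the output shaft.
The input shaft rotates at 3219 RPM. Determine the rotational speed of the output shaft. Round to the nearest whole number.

1506 RPM

Gear mesh: ratio = 86/29 = 2.9655, so shaft 2 turns at 3219 / 2.9655 = 1085.5 RPM.
Chain: ratio = 45/23 = 1.9565, so shaft 3 turns at 1085.5 / 1.9565 = 554.8 RPM.
Gear mesh: ratio = 87/41 = 2.122, so shaft 4 turns at 554.8 / 2.122 = 261.46 RPM.
Gear mesh: ratio = 25/144 = 0.17361, so the output shaft turns at 261.46 / 0.17361 = 1506 RPM.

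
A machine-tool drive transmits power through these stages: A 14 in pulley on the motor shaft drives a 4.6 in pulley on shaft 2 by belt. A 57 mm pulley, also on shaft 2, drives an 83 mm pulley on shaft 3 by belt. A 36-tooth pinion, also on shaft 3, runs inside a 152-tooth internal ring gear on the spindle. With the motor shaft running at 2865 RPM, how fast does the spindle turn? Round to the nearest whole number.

1418 RPM

belt 4.6/14 = 0.32857 → 2865/0.32857 = 8719.6 RPM
belt 83/57 = 1.4561 → 8719.6/1.4561 = 5988.1 RPM
internal gear 152/36 = 4.2222 → 5988.1/4.2222 = 1418.2 RPM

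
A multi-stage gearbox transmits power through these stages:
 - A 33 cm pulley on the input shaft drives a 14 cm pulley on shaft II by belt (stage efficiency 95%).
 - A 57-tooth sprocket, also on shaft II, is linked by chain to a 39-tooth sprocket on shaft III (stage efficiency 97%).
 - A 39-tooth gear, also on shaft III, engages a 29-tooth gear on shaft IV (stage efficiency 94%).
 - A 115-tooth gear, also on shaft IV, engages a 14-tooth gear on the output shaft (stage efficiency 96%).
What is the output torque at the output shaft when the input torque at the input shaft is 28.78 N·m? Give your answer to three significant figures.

Belt: ratio = 14/33 = 0.42424; torque at shaft II = 28.78 × 0.42424 × 0.95 = 11.599 N·m.
Chain: ratio = 39/57 = 0.68421; torque at shaft III = 11.599 × 0.68421 × 0.97 = 7.6982 N·m.
Gear mesh: ratio = 29/39 = 0.74359; torque at shaft IV = 7.6982 × 0.74359 × 0.94 = 5.3809 N·m.
Gear mesh: ratio = 14/115 = 0.12174; torque at the output shaft = 5.3809 × 0.12174 × 0.96 = 0.62886 N·m.

0.629 N·m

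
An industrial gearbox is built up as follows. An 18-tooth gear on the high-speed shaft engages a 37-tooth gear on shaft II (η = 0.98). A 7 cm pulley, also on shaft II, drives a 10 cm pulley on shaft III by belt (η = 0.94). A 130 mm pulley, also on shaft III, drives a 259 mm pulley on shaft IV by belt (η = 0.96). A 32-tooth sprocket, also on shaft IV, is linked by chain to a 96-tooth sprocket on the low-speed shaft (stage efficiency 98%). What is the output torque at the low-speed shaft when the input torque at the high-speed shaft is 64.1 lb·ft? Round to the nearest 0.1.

After the gear mesh (37/18): 64.1 × 2.0556 × 0.98 = 129.13 lb·ft
After the belt (10/7): 129.13 × 1.4286 × 0.94 = 173.4 lb·ft
After the belt (259/130): 173.4 × 1.9923 × 0.96 = 331.64 lb·ft
After the chain (96/32): 331.64 × 3 × 0.98 = 975.03 lb·ft

975.0 lb·ft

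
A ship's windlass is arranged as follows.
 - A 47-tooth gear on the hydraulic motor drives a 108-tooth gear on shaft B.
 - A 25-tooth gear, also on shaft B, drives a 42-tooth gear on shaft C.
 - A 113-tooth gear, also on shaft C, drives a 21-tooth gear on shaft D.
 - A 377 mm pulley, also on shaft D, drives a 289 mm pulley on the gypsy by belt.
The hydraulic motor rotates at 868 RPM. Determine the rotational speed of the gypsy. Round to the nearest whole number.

the hydraulic motor → shaft B (gear mesh, 108/47): 868 ÷ 2.2979 = 377.74 RPM
shaft B → shaft C (gear mesh, 42/25): 377.74 ÷ 1.68 = 224.85 RPM
shaft C → shaft D (gear mesh, 21/113): 224.85 ÷ 0.18584 = 1209.9 RPM
shaft D → the gypsy (belt, 289/377): 1209.9 ÷ 0.76658 = 1578.3 RPM

1578 RPM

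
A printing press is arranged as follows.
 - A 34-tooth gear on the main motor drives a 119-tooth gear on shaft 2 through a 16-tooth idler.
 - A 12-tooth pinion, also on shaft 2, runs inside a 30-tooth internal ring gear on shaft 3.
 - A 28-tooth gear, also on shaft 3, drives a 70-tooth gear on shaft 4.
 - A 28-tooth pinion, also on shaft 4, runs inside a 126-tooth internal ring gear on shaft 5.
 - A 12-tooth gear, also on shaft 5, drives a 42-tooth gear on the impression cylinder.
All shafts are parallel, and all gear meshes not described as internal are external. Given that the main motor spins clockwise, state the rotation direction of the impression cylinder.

the main motor → shaft 2: driver → idler → driven is 2 external meshes, 2 reversals → CW.
shaft 2 → shaft 3: internal mesh, same direction → CW.
shaft 3 → shaft 4: external mesh, 1 reversal → CCW.
shaft 4 → shaft 5: internal mesh, same direction → CCW.
shaft 5 → the impression cylinder: external mesh, 1 reversal → CW.
4 reversals in total — an even number — so the impression cylinder turns the same way as the main motor.

clockwise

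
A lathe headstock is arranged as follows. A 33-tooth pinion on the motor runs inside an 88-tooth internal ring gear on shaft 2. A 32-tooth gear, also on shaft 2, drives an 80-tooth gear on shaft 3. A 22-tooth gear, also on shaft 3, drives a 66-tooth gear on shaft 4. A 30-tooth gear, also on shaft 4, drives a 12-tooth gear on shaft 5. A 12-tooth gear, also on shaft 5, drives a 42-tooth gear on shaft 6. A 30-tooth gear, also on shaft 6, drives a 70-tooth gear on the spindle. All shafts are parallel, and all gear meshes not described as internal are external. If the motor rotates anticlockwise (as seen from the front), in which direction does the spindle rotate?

clockwise

the motor → shaft 2: internal mesh, same direction → CCW.
shaft 2 → shaft 3: external mesh, 1 reversal → CW.
shaft 3 → shaft 4: external mesh, 1 reversal → CCW.
shaft 4 → shaft 5: external mesh, 1 reversal → CW.
shaft 5 → shaft 6: external mesh, 1 reversal → CCW.
shaft 6 → the spindle: external mesh, 1 reversal → CW.
5 reversals in total — an odd number — so the spindle turns opposite to the motor.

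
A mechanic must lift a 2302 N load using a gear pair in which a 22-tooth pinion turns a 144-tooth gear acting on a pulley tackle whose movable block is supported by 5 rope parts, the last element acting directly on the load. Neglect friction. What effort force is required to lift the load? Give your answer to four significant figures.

70.34 N

Gear pair MA = 144/22 = 6.5455.
Block-and-tackle MA = number of supporting rope parts = 5.
Combined ideal MA = 6.5455 × 5 = 32.727.
Effort = load / MA = 2302 / 32.727 = 70.339 N.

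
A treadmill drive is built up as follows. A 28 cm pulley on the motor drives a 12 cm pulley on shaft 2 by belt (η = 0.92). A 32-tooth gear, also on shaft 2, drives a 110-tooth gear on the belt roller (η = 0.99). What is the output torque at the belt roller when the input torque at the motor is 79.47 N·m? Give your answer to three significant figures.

belt 12/28 = 0.42857 → τ = 79.47·0.42857·0.92 = 31.334 N·m
gear mesh 110/32 = 3.4375 → τ = 31.334·3.4375·0.99 = 106.63 N·m

107 N·m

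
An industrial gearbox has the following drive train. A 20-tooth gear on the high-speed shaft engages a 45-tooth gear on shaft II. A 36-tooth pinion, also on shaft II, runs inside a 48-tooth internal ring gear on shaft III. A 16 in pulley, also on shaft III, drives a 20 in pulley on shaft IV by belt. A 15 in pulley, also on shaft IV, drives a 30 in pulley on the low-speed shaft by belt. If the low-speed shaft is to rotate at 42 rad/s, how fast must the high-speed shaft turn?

315 rad/s

Overall ratio R = 2.25 × 1.3333 × 1.25 × 2 = 7.5.
Required input speed = output speed × R = 42 × 7.5 = 315 rad/s.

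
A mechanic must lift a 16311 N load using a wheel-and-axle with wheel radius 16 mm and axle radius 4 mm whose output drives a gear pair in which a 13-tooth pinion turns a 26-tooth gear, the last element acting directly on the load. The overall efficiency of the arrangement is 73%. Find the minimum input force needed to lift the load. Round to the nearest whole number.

Wheel-and-axle MA = R/r = 16/4 = 4.
Gear pair MA = 26/13 = 2.
Combined ideal MA = 4 × 2 = 8.
Actual MA = 8 × 0.73 = 5.84.
Effort = load / actual MA = 16311 / 5.84 = 2793 N.

2793 N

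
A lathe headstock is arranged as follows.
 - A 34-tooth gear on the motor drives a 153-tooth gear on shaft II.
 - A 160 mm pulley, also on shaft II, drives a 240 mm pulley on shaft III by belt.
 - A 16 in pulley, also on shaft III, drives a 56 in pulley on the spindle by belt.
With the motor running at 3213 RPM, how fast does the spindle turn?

136 RPM

the motor → shaft II (gear mesh, 153/34): 3213 ÷ 4.5 = 714 RPM
shaft II → shaft III (belt, 240/160): 714 ÷ 1.5 = 476 RPM
shaft III → the spindle (belt, 56/16): 476 ÷ 3.5 = 136 RPM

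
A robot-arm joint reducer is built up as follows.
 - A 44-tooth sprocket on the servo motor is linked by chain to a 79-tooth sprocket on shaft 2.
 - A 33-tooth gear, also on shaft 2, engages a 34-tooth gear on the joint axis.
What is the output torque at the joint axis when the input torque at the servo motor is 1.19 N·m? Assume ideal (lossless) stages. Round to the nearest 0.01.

Chain: ratio = 79/44 = 1.7955; torque at shaft 2 = 1.19 × 1.7955 = 2.1366 N·m.
Gear mesh: ratio = 34/33 = 1.0303; torque at the joint axis = 2.1366 × 1.0303 = 2.2013 N·m.

2.20 N·m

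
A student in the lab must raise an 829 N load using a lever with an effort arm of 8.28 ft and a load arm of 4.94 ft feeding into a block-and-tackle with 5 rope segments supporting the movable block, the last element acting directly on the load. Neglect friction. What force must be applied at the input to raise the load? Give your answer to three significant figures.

Lever MA = effort arm / load arm = 8.28/4.94 = 1.6761.
Block-and-tackle MA = number of supporting rope parts = 5.
Combined ideal MA = 1.6761 × 5 = 8.3806.
Effort = load / MA = 829 / 8.3806 = 98.919 N.

98.9 N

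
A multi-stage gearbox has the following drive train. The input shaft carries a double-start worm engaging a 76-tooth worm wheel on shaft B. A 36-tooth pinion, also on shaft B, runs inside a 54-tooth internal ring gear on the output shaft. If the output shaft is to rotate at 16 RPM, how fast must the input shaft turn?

912 RPM

Overall ratio R = 38 × 1.5 = 57.
Required input speed = output speed × R = 16 × 57 = 912 RPM.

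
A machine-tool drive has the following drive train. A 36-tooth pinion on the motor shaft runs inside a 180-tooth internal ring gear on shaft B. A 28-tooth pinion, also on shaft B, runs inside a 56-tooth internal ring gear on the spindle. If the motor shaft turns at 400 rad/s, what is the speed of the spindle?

Internal gear: ratio = 180/36 = 5, so shaft B turns at 400 / 5 = 80 rad/s.
Internal gear: ratio = 56/28 = 2, so the spindle turns at 80 / 2 = 40 rad/s.

40 rad/s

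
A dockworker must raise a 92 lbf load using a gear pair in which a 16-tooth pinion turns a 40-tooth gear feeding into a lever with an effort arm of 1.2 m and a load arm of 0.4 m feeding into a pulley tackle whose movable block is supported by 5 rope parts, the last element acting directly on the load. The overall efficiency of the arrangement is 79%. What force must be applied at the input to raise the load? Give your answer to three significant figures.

Gear pair MA = 40/16 = 2.5.
Lever MA = effort arm / load arm = 1.2/0.4 = 3.
Block-and-tackle MA = number of supporting rope parts = 5.
Combined ideal MA = 2.5 × 3 × 5 = 37.5.
Actual MA = 37.5 × 0.79 = 29.625.
Effort = load / actual MA = 92 / 29.625 = 3.1055 lbf.

3.11 lbf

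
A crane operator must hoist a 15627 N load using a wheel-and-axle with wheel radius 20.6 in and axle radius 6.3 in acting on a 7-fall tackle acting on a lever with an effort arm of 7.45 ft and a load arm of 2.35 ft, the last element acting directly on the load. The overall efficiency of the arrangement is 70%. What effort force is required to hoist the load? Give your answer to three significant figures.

Wheel-and-axle MA = R/r = 20.6/6.3 = 3.2698.
Block-and-tackle MA = number of supporting rope parts = 7.
Lever MA = effort arm / load arm = 7.45/2.35 = 3.1702.
Combined ideal MA = 3.2698 × 7 × 3.1702 = 72.563.
Actual MA = 72.563 × 0.70 = 50.794.
Effort = load / actual MA = 15627 / 50.794 = 307.66 N.

308 N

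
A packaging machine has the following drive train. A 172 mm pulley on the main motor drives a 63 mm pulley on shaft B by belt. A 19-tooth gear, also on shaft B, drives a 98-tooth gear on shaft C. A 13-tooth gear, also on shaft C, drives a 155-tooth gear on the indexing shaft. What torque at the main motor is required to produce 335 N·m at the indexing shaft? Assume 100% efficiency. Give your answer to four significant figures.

Overall ratio R = 0.36628 × 5.1579 × 11.923 = 22.525.
Input torque = output torque / R = 335 / 22.525 = 14.872 N·m.

14.87 N·m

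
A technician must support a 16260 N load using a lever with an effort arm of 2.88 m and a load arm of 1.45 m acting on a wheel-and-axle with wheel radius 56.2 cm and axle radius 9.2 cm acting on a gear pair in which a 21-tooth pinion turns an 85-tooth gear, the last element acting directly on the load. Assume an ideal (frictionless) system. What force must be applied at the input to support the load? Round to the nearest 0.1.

331.1 N

Lever MA = effort arm / load arm = 2.88/1.45 = 1.9862.
Wheel-and-axle MA = R/r = 56.2/9.2 = 6.1087.
Gear pair MA = 85/21 = 4.0476.
Combined ideal MA = 1.9862 × 6.1087 × 4.0476 = 49.11.
Effort = load / MA = 16260 / 49.11 = 331.09 N.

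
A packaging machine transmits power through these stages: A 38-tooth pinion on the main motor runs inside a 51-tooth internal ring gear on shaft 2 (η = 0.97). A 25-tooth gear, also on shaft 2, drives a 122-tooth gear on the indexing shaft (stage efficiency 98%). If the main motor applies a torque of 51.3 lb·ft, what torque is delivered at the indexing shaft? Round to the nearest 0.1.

internal gear 51/38 = 1.3421 → τ = 51.3·1.3421·0.97 = 66.784 lb·ft
gear mesh 122/25 = 4.88 → τ = 66.784·4.88·0.98 = 319.39 lb·ft

319.4 lb·ft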